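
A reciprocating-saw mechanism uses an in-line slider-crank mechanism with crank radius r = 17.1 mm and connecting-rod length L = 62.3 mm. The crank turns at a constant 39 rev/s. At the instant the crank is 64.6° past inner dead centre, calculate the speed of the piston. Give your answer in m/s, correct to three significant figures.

ω = 2π·39 = 245 rad/s
For an in-line slider-crank, x = r cosθ + √(L² − r² sin²θ), so v = −rω sinθ·[1 + r cosθ/√(L² − r² sin²θ)].
With r = 0.0171 m, L = 0.0623 m, θ = 64.6°: √(L² − r² sin²θ) = 0.060355 m.
v = −0.0171·245·0.90334·[1 + 0.0171·0.42894/0.060355] = -4.2452 m/s.
|v| = 4.2452 m/s.

4.25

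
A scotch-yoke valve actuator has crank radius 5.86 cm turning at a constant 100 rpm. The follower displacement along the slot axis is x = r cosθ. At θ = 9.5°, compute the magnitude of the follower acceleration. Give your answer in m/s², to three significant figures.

6.34

ω = 10.47 rad/s (from 100 rpm).
x = r cosθ ⇒ ẍ = −rω² cosθ (ω constant).
|a| = rω²|cosθ| = 0.0586·(10.47)²·|cos 9.5°| = 6.3381 m/s².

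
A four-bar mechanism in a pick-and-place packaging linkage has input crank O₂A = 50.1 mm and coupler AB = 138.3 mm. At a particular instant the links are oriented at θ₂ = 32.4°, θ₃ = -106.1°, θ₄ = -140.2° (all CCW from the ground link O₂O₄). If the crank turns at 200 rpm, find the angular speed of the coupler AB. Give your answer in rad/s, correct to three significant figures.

ω₂ = 20.94 rad/s (from 200 rpm).
Differentiating the loop-closure r₂e^{iθ₂}+r₃e^{iθ₃}=r₁+r₄e^{iθ₄} gives r₂ω₂e^{iθ₂}+r₃ω₃e^{iθ₃}=r₄ω₄e^{iθ₄}.
Eliminating the other unknown: ω₃ = r₂ω₂ sin(θ₄−θ₂) / [r₃ sin(θ₃−θ₄)].
Numerator sine = -0.12880; denominator sine = +0.56064.
Result = 0.0501·20.94·(-0.12880) / (0.1383·(+0.56064)) = -1.743 rad/s; magnitude 1.743 rad/s.

1.74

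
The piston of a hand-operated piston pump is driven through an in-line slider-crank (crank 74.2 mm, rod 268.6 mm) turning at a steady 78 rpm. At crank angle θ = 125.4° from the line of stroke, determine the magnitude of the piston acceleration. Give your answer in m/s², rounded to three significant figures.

3.30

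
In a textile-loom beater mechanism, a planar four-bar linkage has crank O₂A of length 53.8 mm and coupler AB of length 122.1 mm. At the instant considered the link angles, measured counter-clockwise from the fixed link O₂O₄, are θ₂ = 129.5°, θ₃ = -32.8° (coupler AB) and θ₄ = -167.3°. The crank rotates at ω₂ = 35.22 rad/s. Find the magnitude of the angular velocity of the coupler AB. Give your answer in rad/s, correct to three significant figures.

ω₂ = 35.22 rad/s
Differentiating the loop-closure r₂e^{iθ₂}+r₃e^{iθ₃}=r₁+r₄e^{iθ₄} gives r₂ω₂e^{iθ₂}+r₃ω₃e^{iθ₃}=r₄ω₄e^{iθ₄}.
Eliminating the other unknown: ω₃ = r₂ω₂ sin(θ₄−θ₂) / [r₃ sin(θ₃−θ₄)].
Numerator sine = +0.89259; denominator sine = +0.71325.
Result = 0.0538·35.22·(+0.89259) / (0.1221·(+0.71325)) = +19.421 rad/s; magnitude 19.421 rad/s.

19.4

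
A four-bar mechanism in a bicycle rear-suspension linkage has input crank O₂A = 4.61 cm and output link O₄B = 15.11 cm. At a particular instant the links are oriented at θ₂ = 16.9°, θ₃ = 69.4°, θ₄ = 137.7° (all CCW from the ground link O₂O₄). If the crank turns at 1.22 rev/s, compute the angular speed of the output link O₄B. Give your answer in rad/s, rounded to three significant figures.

ω₂ = 7.665 rad/s (from 1.22 rev/s).
Differentiating the loop-closure r₂e^{iθ₂}+r₃e^{iθ₃}=r₁+r₄e^{iθ₄} gives r₂ω₂e^{iθ₂}+r₃ω₃e^{iθ₃}=r₄ω₄e^{iθ₄}.
Eliminating the other unknown: ω₄ = r₂ω₂ sin(θ₂−θ₃) / [r₄ sin(θ₄−θ₃)].
Numerator sine = -0.79335; denominator sine = +0.92913.
Result = 0.0461·7.665·(-0.79335) / (0.1511·(+0.92913)) = -1.9969 rad/s; magnitude 1.9969 rad/s.

2.00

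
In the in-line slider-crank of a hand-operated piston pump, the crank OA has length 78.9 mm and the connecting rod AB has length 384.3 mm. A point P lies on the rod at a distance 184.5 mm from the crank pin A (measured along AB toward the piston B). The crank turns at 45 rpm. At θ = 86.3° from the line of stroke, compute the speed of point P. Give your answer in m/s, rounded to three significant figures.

0.374

ω = 4.712 rad/s.  Crank-pin speed |V_A| = rω = 0.37181 m/s, perpendicular to OA.
Rod angle: sinφ = −(r/L) sinθ ⇒ φ = -11.822°; ω_rod = −rω cosθ/√(L²−r²sin²θ) = -0.063788 rad/s.
V_P = V_A + ω_rod × AP, with AP = 0.1845 m along the rod.
Components: V_Px = −rω sinθ − a·ω_rod·sinφ = -0.37344 m/s;  V_Py = rω cosθ + a·ω_rod·cosφ = +0.012474 m/s.
|V_P| = √(V_Px² + V_Py²) = 0.37365 m/s.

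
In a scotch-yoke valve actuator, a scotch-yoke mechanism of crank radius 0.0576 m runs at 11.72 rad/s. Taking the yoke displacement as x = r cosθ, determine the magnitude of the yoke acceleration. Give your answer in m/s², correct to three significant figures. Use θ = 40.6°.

6.01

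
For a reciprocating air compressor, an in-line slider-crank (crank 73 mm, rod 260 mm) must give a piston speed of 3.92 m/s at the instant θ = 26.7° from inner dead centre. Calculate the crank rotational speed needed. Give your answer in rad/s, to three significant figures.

95.4

For an in-line slider-crank, |v_piston| = rω|sinθ|·[1 + r cosθ/√(L² − r² sin²θ)].
With r = 0.073 m, L = 0.26 m, θ = 26.7°: the bracketed kinematic factor |dx/dθ| = 0.041094 m.
ω = v/|dx/dθ| = 3.92/0.041094 = 95.391 rad/s.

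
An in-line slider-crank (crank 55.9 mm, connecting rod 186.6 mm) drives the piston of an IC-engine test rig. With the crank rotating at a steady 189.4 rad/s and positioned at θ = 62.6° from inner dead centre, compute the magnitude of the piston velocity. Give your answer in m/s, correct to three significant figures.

10.7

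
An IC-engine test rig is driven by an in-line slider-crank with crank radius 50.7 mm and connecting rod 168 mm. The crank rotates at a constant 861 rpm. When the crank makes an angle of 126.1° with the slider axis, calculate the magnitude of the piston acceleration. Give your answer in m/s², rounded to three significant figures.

ω = 2π·861/60 = 90.16 rad/s
x(θ) = r cosθ + √(L² − r² sin²θ); with ω constant, a = ω²·d²x/dθ².
d²x/dθ² = −r cosθ − r²(cos2θ)/√u − r⁴ sin²2θ/(4u^{3/2}),  u = L² − r² sin²θ = 0.0265459 m².
Substituting r = 0.0507 m, L = 0.168 m, θ = 126.1°: d²x/dθ² = +0.034349 m.
a = ω²·d²x/dθ² = (90.16)²·(+0.034349) = +279.24 m/s²;  |a| = 279.24 m/s².

279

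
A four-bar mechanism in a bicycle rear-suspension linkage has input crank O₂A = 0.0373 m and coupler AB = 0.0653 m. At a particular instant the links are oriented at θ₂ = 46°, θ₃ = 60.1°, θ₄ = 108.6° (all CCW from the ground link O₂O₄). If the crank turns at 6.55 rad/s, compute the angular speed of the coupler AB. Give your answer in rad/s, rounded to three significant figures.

4.44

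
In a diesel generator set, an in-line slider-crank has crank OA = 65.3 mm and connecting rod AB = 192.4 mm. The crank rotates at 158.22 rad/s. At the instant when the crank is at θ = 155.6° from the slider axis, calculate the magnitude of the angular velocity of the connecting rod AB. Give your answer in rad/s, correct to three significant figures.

ω = 158.2 rad/s
The rod makes angle φ with the slider axis where L sinφ = r sinθ; differentiating, L cosφ·φ̇ = r ω cosθ.
L cosφ = √(L² − r² sin²θ) = 0.1905 m.
|ω_rod| = r ω |cosθ| / √(L² − r² sin²θ) = 0.0653·158.2·0.91068/0.1905 = 49.391 rad/s.

49.4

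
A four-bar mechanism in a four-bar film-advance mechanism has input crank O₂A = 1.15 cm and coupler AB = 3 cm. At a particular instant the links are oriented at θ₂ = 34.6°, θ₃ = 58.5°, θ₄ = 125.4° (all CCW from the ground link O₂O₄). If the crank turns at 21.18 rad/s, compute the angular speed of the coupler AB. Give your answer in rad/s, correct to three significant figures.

ω₂ = 21.18 rad/s
Differentiating the loop-closure r₂e^{iθ₂}+r₃e^{iθ₃}=r₁+r₄e^{iθ₄} gives r₂ω₂e^{iθ₂}+r₃ω₃e^{iθ₃}=r₄ω₄e^{iθ₄}.
Eliminating the other unknown: ω₃ = r₂ω₂ sin(θ₄−θ₂) / [r₃ sin(θ₃−θ₄)].
Numerator sine = +0.99990; denominator sine = -0.91982.
Result = 0.0115·21.18·(+0.99990) / (0.03·(-0.91982)) = -8.8259 rad/s; magnitude 8.8259 rad/s.

8.83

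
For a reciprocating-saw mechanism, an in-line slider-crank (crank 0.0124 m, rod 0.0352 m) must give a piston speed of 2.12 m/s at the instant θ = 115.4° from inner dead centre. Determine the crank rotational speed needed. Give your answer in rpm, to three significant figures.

For an in-line slider-crank, |v_piston| = rω|sinθ|·[1 + r cosθ/√(L² − r² sin²θ)].
With r = 0.0124 m, L = 0.0352 m, θ = 115.4°: the bracketed kinematic factor |dx/dθ| = 0.009416 m.
ω = v/|dx/dθ| = 2.12/0.009416 = 225.15 rad/s.
N = 60ω/(2π) = 2150 rpm.

2150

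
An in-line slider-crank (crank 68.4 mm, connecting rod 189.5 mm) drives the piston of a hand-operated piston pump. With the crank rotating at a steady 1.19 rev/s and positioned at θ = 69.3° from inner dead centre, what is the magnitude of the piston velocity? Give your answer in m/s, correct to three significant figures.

0.543

ω = 2π·1.19 = 7.477 rad/s
For an in-line slider-crank, x = r cosθ + √(L² − r² sin²θ), so v = −rω sinθ·[1 + r cosθ/√(L² − r² sin²θ)].
With r = 0.0684 m, L = 0.1895 m, θ = 69.3°: √(L² − r² sin²θ) = 0.17837 m.
v = −0.0684·7.477·0.93544·[1 + 0.0684·0.35347/0.17837] = -0.54326 m/s.
|v| = 0.54326 m/s.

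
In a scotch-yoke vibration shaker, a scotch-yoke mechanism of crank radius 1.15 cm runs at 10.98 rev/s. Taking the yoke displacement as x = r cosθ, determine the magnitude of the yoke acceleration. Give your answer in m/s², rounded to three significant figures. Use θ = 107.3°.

ω = 68.99 rad/s (from 10.98 rev/s).
x = r cosθ ⇒ ẍ = −rω² cosθ (ω constant).
|a| = rω²|cosθ| = 0.0115·(68.99)²·|cos 107.3°| = 16.277 m/s².

16.3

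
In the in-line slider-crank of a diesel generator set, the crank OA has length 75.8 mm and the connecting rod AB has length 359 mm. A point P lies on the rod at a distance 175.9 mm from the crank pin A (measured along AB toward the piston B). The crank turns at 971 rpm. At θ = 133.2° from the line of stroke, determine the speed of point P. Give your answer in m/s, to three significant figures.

ω = 101.7 rad/s.  Crank-pin speed |V_A| = rω = 7.7076 m/s, perpendicular to OA.
Rod angle: sinφ = −(r/L) sinθ ⇒ φ = -8.854°; ω_rod = −rω cosθ/√(L²−r²sin²θ) = +14.874 rad/s.
V_P = V_A + ω_rod × AP, with AP = 0.1759 m along the rod.
Components: V_Px = −rω sinθ − a·ω_rod·sinφ = -5.2159 m/s;  V_Py = rω cosθ + a·ω_rod·cosφ = -2.691 m/s.
|V_P| = √(V_Px² + V_Py²) = 5.8691 m/s.

5.87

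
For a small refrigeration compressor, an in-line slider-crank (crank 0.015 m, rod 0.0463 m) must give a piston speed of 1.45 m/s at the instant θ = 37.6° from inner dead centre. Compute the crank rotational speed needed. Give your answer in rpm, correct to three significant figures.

For an in-line slider-crank, |v_piston| = rω|sinθ|·[1 + r cosθ/√(L² − r² sin²θ)].
With r = 0.015 m, L = 0.0463 m, θ = 37.6°: the bracketed kinematic factor |dx/dθ| = 0.011549 m.
ω = v/|dx/dθ| = 1.45/0.011549 = 125.56 rad/s.
N = 60ω/(2π) = 1199 rpm.

1200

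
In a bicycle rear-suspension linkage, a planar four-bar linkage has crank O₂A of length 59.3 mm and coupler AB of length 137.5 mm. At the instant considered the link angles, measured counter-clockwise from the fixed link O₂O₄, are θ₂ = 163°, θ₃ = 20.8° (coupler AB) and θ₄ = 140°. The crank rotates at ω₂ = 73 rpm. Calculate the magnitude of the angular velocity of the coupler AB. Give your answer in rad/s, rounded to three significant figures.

1.48

ω₂ = 7.645 rad/s (from 73 rpm).
Differentiating the loop-closure r₂e^{iθ₂}+r₃e^{iθ₃}=r₁+r₄e^{iθ₄} gives r₂ω₂e^{iθ₂}+r₃ω₃e^{iθ₃}=r₄ω₄e^{iθ₄}.
Eliminating the other unknown: ω₃ = r₂ω₂ sin(θ₄−θ₂) / [r₃ sin(θ₃−θ₄)].
Numerator sine = -0.39073; denominator sine = -0.87292.
Result = 0.0593·7.645·(-0.39073) / (0.1375·(-0.87292)) = +1.4757 rad/s; magnitude 1.4757 rad/s.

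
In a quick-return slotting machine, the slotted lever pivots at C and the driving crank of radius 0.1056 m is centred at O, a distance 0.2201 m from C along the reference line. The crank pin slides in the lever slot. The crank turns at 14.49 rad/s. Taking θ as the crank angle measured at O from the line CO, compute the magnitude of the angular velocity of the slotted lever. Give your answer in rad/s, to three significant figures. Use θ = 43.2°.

ω = 14.49 rad/s
Crank pin A relative to C: A = (d + r cosθ, r sinθ); lever angle φ = atan2(r sinθ, d + r cosθ).
Differentiating tanφ: φ̇ = rω(d cosθ + r)/(d² + r² + 2dr cosθ).
d² + r² + 2dr cosθ = |CA|² = 0.0934816 m²;  d cosθ + r = +0.26605 m.
|ω_lever| = |0.1056·14.49·+0.26605| / 0.0934816 = 4.3547 rad/s.

4.35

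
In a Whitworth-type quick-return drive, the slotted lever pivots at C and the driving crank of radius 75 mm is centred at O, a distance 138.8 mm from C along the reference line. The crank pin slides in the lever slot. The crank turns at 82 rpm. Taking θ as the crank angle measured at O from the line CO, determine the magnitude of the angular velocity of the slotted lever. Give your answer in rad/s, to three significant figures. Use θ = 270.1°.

ω = 8.587 rad/s (from 82 rpm).
Crank pin A relative to C: A = (d + r cosθ, r sinθ); lever angle φ = atan2(r sinθ, d + r cosθ).
Differentiating tanφ: φ̇ = rω(d cosθ + r)/(d² + r² + 2dr cosθ).
d² + r² + 2dr cosθ = |CA|² = 0.0249268 m²;  d cosθ + r = +0.075242 m.
|ω_lever| = |0.075·8.587·+0.075242| / 0.0249268 = 1.944 rad/s.

1.94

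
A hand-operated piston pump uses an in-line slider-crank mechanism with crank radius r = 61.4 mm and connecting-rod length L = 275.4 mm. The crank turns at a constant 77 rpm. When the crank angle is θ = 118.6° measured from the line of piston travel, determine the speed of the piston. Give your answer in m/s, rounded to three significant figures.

0.387

ω = 2π·77/60 = 8.063 rad/s
For an in-line slider-crank, x = r cosθ + √(L² − r² sin²θ), so v = −rω sinθ·[1 + r cosθ/√(L² − r² sin²θ)].
With r = 0.0614 m, L = 0.2754 m, θ = 118.6°: √(L² − r² sin²θ) = 0.27007 m.
v = −0.0614·8.063·0.87798·[1 + 0.0614·-0.47869/0.27007] = -0.38738 m/s.
|v| = 0.38738 m/s.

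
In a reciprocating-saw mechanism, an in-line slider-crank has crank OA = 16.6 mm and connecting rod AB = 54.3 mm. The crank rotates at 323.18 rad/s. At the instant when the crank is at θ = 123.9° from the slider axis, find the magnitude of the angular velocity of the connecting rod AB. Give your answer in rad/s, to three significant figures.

57.0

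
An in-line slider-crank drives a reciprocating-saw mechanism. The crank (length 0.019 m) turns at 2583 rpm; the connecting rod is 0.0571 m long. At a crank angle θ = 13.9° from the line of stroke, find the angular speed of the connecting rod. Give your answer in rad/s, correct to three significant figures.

87.7

ω = 270.5 rad/s (converted from 2583 rpm).
The rod makes angle φ with the slider axis where L sinφ = r sinθ; differentiating, L cosφ·φ̇ = r ω cosθ.
L cosφ = √(L² − r² sin²θ) = 0.056917 m.
|ω_rod| = r ω |cosθ| / √(L² − r² sin²θ) = 0.019·270.5·0.97072/0.056917 = 87.651 rad/s.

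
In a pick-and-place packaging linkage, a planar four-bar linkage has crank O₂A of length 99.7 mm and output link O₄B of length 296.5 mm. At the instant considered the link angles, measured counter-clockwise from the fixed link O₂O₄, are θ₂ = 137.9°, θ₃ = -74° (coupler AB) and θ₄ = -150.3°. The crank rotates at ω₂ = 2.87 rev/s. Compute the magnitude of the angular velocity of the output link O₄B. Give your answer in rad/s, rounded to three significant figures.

3.30

ω₂ = 18.03 rad/s (from 2.87 rev/s).
Differentiating the loop-closure r₂e^{iθ₂}+r₃e^{iθ₃}=r₁+r₄e^{iθ₄} gives r₂ω₂e^{iθ₂}+r₃ω₃e^{iθ₃}=r₄ω₄e^{iθ₄}.
Eliminating the other unknown: ω₄ = r₂ω₂ sin(θ₂−θ₃) / [r₄ sin(θ₄−θ₃)].
Numerator sine = -0.52844; denominator sine = -0.97155.
Result = 0.0997·18.03·(-0.52844) / (0.2965·(-0.97155)) = +3.2981 rad/s; magnitude 3.2981 rad/s.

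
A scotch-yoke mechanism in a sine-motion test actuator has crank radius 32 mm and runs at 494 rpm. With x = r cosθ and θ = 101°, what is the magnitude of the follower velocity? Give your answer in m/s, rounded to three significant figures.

1.62

ω = 51.73 rad/s (from 494 rpm).
x = r cosθ ⇒ ẋ = −rω sinθ.
|v| = rω|sinθ| = 0.032·51.73·|sin 101°| = 1.625 m/s.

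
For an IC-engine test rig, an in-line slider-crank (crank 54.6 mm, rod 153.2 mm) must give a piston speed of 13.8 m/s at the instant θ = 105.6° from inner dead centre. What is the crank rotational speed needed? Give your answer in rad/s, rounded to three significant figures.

For an in-line slider-crank, |v_piston| = rω|sinθ|·[1 + r cosθ/√(L² − r² sin²θ)].
With r = 0.0546 m, L = 0.1532 m, θ = 105.6°: the bracketed kinematic factor |dx/dθ| = 0.047222 m.
ω = v/|dx/dθ| = 13.8/0.047222 = 292.23 rad/s.

292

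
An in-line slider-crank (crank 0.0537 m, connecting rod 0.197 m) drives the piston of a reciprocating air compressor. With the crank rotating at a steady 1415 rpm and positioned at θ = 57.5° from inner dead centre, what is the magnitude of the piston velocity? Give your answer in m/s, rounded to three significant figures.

7.72

ω = 2π·1415/60 = 148.2 rad/s
For an in-line slider-crank, x = r cosθ + √(L² − r² sin²θ), so v = −rω sinθ·[1 + r cosθ/√(L² − r² sin²θ)].
With r = 0.0537 m, L = 0.197 m, θ = 57.5°: √(L² − r² sin²θ) = 0.19172 m.
v = −0.0537·148.2·0.84339·[1 + 0.0537·0.53730/0.19172] = -7.721 m/s.
|v| = 7.721 m/s.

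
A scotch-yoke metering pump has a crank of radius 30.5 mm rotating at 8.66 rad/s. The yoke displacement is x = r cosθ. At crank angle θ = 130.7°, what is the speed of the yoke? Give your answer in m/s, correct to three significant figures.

0.200

ω = 8.66 rad/s
x = r cosθ ⇒ ẋ = −rω sinθ.
|v| = rω|sinθ| = 0.0305·8.66·|sin 130.7°| = 0.20025 m/s.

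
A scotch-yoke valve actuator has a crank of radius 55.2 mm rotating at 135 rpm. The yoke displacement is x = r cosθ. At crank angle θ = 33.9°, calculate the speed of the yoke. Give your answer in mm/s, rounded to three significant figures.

435

ω = 14.14 rad/s (from 135 rpm).
x = r cosθ ⇒ ẋ = −rω sinθ.
|v| = rω|sinθ| = 0.0552·14.14·|sin 33.9°| = 0.43525 m/s = 435.25 mm/s.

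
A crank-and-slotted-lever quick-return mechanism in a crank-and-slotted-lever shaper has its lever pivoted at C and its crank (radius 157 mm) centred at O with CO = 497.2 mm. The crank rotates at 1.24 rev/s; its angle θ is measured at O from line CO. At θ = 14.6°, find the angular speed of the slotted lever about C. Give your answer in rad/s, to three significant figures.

ω = 7.791 rad/s (from 1.24 rev/s).
Crank pin A relative to C: A = (d + r cosθ, r sinθ); lever angle φ = atan2(r sinθ, d + r cosθ).
Differentiating tanφ: φ̇ = rω(d cosθ + r)/(d² + r² + 2dr cosθ).
d² + r² + 2dr cosθ = |CA|² = 0.422936 m²;  d cosθ + r = +0.63814 m.
|ω_lever| = |0.157·7.791·+0.63814| / 0.422936 = 1.8456 rad/s.

1.85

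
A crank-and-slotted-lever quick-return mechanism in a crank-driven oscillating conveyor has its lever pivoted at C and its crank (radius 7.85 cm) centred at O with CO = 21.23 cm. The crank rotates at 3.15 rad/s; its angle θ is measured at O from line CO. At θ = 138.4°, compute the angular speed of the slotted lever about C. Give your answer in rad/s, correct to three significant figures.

0.754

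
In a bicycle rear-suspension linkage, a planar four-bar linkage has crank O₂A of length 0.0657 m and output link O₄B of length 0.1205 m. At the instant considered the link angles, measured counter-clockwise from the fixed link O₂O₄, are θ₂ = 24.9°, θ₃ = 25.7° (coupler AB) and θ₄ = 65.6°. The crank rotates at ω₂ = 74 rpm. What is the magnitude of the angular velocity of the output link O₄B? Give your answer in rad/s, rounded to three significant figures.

ω₂ = 7.749 rad/s (from 74 rpm).
Differentiating the loop-closure r₂e^{iθ₂}+r₃e^{iθ₃}=r₁+r₄e^{iθ₄} gives r₂ω₂e^{iθ₂}+r₃ω₃e^{iθ₃}=r₄ω₄e^{iθ₄}.
Eliminating the other unknown: ω₄ = r₂ω₂ sin(θ₂−θ₃) / [r₄ sin(θ₄−θ₃)].
Numerator sine = -0.01396; denominator sine = +0.64145.
Result = 0.0657·7.749·(-0.01396) / (0.1205·(+0.64145)) = -0.091966 rad/s; magnitude 0.091966 rad/s.

0.0920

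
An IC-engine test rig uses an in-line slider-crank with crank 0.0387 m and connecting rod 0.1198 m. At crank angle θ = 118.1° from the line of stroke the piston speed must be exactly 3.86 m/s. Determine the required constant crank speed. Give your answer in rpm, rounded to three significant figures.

For an in-line slider-crank, |v_piston| = rω|sinθ|·[1 + r cosθ/√(L² − r² sin²θ)].
With r = 0.0387 m, L = 0.1198 m, θ = 118.1°: the bracketed kinematic factor |dx/dθ| = 0.028719 m.
ω = v/|dx/dθ| = 3.86/0.028719 = 134.4 rad/s.
N = 60ω/(2π) = 1283.5 rpm.

1280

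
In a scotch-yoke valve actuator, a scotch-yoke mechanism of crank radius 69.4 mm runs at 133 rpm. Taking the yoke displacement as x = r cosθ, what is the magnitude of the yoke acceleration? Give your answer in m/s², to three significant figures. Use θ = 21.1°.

12.6

ω = 13.93 rad/s (from 133 rpm).
x = r cosθ ⇒ ẍ = −rω² cosθ (ω constant).
|a| = rω²|cosθ| = 0.0694·(13.93)²·|cos 21.1°| = 12.56 m/s².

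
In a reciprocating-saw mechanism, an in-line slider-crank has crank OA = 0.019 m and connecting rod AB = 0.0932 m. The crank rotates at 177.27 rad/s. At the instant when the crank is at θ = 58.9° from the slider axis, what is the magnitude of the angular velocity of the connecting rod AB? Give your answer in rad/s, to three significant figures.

19.0

ω = 177.3 rad/s
The rod makes angle φ with the slider axis where L sinφ = r sinθ; differentiating, L cosφ·φ̇ = r ω cosθ.
L cosφ = √(L² − r² sin²θ) = 0.091769 m.
|ω_rod| = r ω |cosθ| / √(L² − r² sin²θ) = 0.019·177.3·0.51653/0.091769 = 18.958 rad/s.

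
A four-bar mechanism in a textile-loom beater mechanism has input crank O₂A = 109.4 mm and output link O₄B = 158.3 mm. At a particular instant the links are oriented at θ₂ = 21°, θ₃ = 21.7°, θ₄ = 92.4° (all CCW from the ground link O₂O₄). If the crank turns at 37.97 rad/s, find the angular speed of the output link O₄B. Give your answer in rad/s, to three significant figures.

0.340

ω₂ = 37.97 rad/s
Differentiating the loop-closure r₂e^{iθ₂}+r₃e^{iθ₃}=r₁+r₄e^{iθ₄} gives r₂ω₂e^{iθ₂}+r₃ω₃e^{iθ₃}=r₄ω₄e^{iθ₄}.
Eliminating the other unknown: ω₄ = r₂ω₂ sin(θ₂−θ₃) / [r₄ sin(θ₄−θ₃)].
Numerator sine = -0.01222; denominator sine = +0.94380.
Result = 0.1094·37.97·(-0.01222) / (0.1583·(+0.94380)) = -0.33967 rad/s; magnitude 0.33967 rad/s.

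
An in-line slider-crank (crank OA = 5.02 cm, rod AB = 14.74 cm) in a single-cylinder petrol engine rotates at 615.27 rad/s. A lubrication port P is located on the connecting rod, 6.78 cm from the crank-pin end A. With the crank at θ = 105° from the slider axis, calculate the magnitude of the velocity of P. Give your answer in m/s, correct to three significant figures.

28.9

ω = 615.3 rad/s.  Crank-pin speed |V_A| = rω = 30.887 m/s, perpendicular to OA.
Rod angle: sinφ = −(r/L) sinθ ⇒ φ = -19.206°; ω_rod = −rω cosθ/√(L²−r²sin²θ) = +57.43 rad/s.
V_P = V_A + ω_rod × AP, with AP = 0.0678 m along the rod.
Components: V_Px = −rω sinθ − a·ω_rod·sinφ = -28.553 m/s;  V_Py = rω cosθ + a·ω_rod·cosφ = -4.317 m/s.
|V_P| = √(V_Px² + V_Py²) = 28.878 m/s.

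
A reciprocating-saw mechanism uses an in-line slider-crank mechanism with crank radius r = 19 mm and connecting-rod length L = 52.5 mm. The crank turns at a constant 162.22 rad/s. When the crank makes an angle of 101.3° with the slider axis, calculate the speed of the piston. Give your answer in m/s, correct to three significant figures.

ω = 162.2 rad/s
For an in-line slider-crank, x = r cosθ + √(L² − r² sin²θ), so v = −rω sinθ·[1 + r cosθ/√(L² − r² sin²θ)].
With r = 0.019 m, L = 0.0525 m, θ = 101.3°: √(L² − r² sin²θ) = 0.049083 m.
v = −0.019·162.2·0.98061·[1 + 0.019·-0.19595/0.049083] = -2.7932 m/s.
|v| = 2.7932 m/s.

2.79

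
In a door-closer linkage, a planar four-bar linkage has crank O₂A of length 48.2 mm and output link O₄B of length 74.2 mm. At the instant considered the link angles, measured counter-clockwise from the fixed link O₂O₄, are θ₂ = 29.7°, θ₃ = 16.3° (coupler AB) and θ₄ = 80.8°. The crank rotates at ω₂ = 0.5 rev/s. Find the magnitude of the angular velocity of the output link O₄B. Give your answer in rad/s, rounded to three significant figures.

ω₂ = 3.142 rad/s (from 0.5 rev/s).
Differentiating the loop-closure r₂e^{iθ₂}+r₃e^{iθ₃}=r₁+r₄e^{iθ₄} gives r₂ω₂e^{iθ₂}+r₃ω₃e^{iθ₃}=r₄ω₄e^{iθ₄}.
Eliminating the other unknown: ω₄ = r₂ω₂ sin(θ₂−θ₃) / [r₄ sin(θ₄−θ₃)].
Numerator sine = +0.23175; denominator sine = +0.90259.
Result = 0.0482·3.142·(+0.23175) / (0.0742·(+0.90259)) = +0.52399 rad/s; magnitude 0.52399 rad/s.

0.524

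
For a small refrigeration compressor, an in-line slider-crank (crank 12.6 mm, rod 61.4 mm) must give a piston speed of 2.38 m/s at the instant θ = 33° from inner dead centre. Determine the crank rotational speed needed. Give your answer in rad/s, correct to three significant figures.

296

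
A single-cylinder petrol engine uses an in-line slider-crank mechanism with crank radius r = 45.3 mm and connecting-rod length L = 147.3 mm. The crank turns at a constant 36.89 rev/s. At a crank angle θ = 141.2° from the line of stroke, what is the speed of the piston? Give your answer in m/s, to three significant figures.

4.97

ω = 2π·36.9 = 231.8 rad/s
For an in-line slider-crank, x = r cosθ + √(L² − r² sin²θ), so v = −rω sinθ·[1 + r cosθ/√(L² − r² sin²θ)].
With r = 0.0453 m, L = 0.1473 m, θ = 141.2°: √(L² − r² sin²θ) = 0.14454 m.
v = −0.0453·231.8·0.62660·[1 + 0.0453·-0.77934/0.14454] = -4.9723 m/s.
|v| = 4.9723 m/s.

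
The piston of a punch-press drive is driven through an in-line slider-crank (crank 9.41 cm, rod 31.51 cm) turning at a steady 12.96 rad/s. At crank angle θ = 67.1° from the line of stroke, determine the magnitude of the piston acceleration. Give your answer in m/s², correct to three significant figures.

2.79

ω = 12.96 rad/s
x(θ) = r cosθ + √(L² − r² sin²θ); with ω constant, a = ω²·d²x/dθ².
d²x/dθ² = −r cosθ − r²(cos2θ)/√u − r⁴ sin²2θ/(4u^{3/2}),  u = L² − r² sin²θ = 0.091774 m².
Substituting r = 0.0941 m, L = 0.3151 m, θ = 67.1°: d²x/dθ² = -0.016601 m.
a = ω²·d²x/dθ² = (12.96)²·(-0.016601) = -2.7884 m/s²;  |a| = 2.7884 m/s².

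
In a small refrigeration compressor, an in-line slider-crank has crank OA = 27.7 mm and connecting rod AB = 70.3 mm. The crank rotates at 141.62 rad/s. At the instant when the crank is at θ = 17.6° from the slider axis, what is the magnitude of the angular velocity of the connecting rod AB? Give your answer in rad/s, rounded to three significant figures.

53.6

ω = 141.6 rad/s
The rod makes angle φ with the slider axis where L sinφ = r sinθ; differentiating, L cosφ·φ̇ = r ω cosθ.
L cosφ = √(L² − r² sin²θ) = 0.069799 m.
|ω_rod| = r ω |cosθ| / √(L² − r² sin²θ) = 0.0277·141.6·0.95319/0.069799 = 53.571 rad/s.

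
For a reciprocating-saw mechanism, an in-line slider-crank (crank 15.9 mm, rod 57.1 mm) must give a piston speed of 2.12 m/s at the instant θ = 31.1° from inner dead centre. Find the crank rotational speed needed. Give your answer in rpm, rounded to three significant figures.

For an in-line slider-crank, |v_piston| = rω|sinθ|·[1 + r cosθ/√(L² − r² sin²θ)].
With r = 0.0159 m, L = 0.0571 m, θ = 31.1°: the bracketed kinematic factor |dx/dθ| = 0.010192 m.
ω = v/|dx/dθ| = 2.12/0.010192 = 208.01 rad/s.
N = 60ω/(2π) = 1986.4 rpm.

1990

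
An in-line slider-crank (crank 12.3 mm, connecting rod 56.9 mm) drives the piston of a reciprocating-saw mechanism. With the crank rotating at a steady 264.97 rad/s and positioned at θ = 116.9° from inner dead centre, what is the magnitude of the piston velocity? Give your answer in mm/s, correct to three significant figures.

2620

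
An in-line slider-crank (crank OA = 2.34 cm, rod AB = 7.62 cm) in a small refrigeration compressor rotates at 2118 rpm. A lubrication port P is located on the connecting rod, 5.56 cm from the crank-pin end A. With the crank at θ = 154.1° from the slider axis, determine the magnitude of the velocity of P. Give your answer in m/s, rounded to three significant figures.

ω = 221.8 rad/s.  Crank-pin speed |V_A| = rω = 5.19 m/s, perpendicular to OA.
Rod angle: sinφ = −(r/L) sinθ ⇒ φ = -7.709°; ω_rod = −rω cosθ/√(L²−r²sin²θ) = +61.828 rad/s.
V_P = V_A + ω_rod × AP, with AP = 0.0556 m along the rod.
Components: V_Px = −rω sinθ − a·ω_rod·sinφ = -1.8059 m/s;  V_Py = rω cosθ + a·ω_rod·cosφ = -1.2622 m/s.
|V_P| = √(V_Px² + V_Py²) = 2.2033 m/s.

2.20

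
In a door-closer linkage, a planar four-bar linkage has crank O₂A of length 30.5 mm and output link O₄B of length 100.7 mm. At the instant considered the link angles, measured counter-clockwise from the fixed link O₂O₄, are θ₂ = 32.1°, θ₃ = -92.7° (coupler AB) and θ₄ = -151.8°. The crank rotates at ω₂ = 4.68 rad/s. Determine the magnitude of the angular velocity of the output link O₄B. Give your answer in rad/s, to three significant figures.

1.36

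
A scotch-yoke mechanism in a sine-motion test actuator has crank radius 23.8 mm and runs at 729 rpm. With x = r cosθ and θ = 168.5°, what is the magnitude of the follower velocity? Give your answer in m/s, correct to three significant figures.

0.362

ω = 76.34 rad/s (from 729 rpm).
x = r cosθ ⇒ ẋ = −rω sinθ.
|v| = rω|sinθ| = 0.0238·76.34·|sin 168.5°| = 0.36223 m/s.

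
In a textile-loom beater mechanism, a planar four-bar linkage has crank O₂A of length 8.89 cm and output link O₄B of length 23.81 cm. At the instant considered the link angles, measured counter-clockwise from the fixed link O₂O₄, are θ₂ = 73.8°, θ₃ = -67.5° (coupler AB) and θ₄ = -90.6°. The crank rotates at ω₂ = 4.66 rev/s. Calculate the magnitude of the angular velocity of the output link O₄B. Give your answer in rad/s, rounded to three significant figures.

ω₂ = 29.28 rad/s (from 4.66 rev/s).
Differentiating the loop-closure r₂e^{iθ₂}+r₃e^{iθ₃}=r₁+r₄e^{iθ₄} gives r₂ω₂e^{iθ₂}+r₃ω₃e^{iθ₃}=r₄ω₄e^{iθ₄}.
Eliminating the other unknown: ω₄ = r₂ω₂ sin(θ₂−θ₃) / [r₄ sin(θ₄−θ₃)].
Numerator sine = +0.62524; denominator sine = -0.39234.
Result = 0.0889·29.28·(+0.62524) / (0.2381·(-0.39234)) = -17.422 rad/s; magnitude 17.422 rad/s.

17.4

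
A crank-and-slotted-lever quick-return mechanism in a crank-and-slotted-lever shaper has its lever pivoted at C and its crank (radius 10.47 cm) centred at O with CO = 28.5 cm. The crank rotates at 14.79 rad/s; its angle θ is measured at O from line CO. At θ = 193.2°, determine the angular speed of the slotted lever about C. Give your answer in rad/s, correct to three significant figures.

7.85

ω = 14.79 rad/s
Crank pin A relative to C: A = (d + r cosθ, r sinθ); lever angle φ = atan2(r sinθ, d + r cosθ).
Differentiating tanφ: φ̇ = rω(d cosθ + r)/(d² + r² + 2dr cosθ).
d² + r² + 2dr cosθ = |CA|² = 0.0340849 m²;  d cosθ + r = -0.17277 m.
|ω_lever| = |0.1047·14.79·-0.17277| / 0.0340849 = 7.8491 rad/s.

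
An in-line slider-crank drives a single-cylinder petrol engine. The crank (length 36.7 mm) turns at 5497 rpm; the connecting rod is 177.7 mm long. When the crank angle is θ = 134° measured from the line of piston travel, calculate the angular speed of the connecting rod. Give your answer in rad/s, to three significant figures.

83.5

ω = 575.6 rad/s (converted from 5497 rpm).
The rod makes angle φ with the slider axis where L sinφ = r sinθ; differentiating, L cosφ·φ̇ = r ω cosθ.
L cosφ = √(L² − r² sin²θ) = 0.17573 m.
|ω_rod| = r ω |cosθ| / √(L² − r² sin²θ) = 0.0367·575.6·0.69466/0.17573 = 83.512 rad/s.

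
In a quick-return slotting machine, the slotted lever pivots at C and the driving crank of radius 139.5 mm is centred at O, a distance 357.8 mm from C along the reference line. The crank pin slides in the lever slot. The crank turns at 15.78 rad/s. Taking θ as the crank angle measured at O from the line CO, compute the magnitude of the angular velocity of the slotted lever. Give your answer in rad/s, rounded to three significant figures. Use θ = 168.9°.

9.41

ω = 15.78 rad/s
Crank pin A relative to C: A = (d + r cosθ, r sinθ); lever angle φ = atan2(r sinθ, d + r cosθ).
Differentiating tanφ: φ̇ = rω(d cosθ + r)/(d² + r² + 2dr cosθ).
d² + r² + 2dr cosθ = |CA|² = 0.0495224 m²;  d cosθ + r = -0.21161 m.
|ω_lever| = |0.1395·15.78·-0.21161| / 0.0495224 = 9.4061 rad/s.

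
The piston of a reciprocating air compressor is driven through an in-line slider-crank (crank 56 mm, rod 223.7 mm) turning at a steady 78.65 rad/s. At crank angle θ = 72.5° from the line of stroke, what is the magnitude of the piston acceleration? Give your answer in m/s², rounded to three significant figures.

31.5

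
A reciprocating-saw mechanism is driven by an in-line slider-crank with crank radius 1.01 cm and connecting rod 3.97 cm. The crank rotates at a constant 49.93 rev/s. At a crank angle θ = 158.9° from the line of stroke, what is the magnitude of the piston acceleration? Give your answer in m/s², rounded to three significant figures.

737

ω = 2π·49.9 = 313.7 rad/s
x(θ) = r cosθ + √(L² − r² sin²θ); with ω constant, a = ω²·d²x/dθ².
d²x/dθ² = −r cosθ − r²(cos2θ)/√u − r⁴ sin²2θ/(4u^{3/2}),  u = L² − r² sin²θ = 0.00156287 m².
Substituting r = 0.0101 m, L = 0.0397 m, θ = 158.9°: d²x/dθ² = +0.0074923 m.
a = ω²·d²x/dθ² = (313.7)²·(+0.0074923) = +737.39 m/s²;  |a| = 737.39 m/s².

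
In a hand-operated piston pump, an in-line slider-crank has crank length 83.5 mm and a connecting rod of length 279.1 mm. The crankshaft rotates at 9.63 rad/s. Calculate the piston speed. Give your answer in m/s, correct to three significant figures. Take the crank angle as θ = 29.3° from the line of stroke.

0.497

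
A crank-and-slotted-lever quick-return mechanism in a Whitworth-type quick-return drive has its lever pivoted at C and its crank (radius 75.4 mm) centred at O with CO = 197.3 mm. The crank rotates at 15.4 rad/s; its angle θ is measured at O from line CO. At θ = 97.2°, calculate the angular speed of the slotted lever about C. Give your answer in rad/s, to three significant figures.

1.44

ω = 15.4 rad/s
Crank pin A relative to C: A = (d + r cosθ, r sinθ); lever angle φ = atan2(r sinθ, d + r cosθ).
Differentiating tanφ: φ̇ = rω(d cosθ + r)/(d² + r² + 2dr cosθ).
d² + r² + 2dr cosθ = |CA|² = 0.0408834 m²;  d cosθ + r = +0.050672 m.
|ω_lever| = |0.0754·15.4·+0.050672| / 0.0408834 = 1.4392 rad/s.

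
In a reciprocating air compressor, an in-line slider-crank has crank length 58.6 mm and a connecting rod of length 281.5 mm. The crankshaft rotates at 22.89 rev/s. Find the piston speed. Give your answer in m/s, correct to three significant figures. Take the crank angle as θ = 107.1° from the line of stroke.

7.55

ω = 2π·22.9 = 143.8 rad/s
For an in-line slider-crank, x = r cosθ + √(L² − r² sin²θ), so v = −rω sinθ·[1 + r cosθ/√(L² − r² sin²θ)].
With r = 0.0586 m, L = 0.2815 m, θ = 107.1°: √(L² − r² sin²θ) = 0.27587 m.
v = −0.0586·143.8·0.95579·[1 + 0.0586·-0.29404/0.27587] = -7.5523 m/s.
|v| = 7.5523 m/s.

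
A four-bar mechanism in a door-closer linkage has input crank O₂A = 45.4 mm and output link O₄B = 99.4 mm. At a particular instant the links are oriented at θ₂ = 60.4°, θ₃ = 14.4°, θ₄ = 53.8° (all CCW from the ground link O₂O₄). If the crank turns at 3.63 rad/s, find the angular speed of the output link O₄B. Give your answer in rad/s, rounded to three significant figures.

1.88

ω₂ = 3.63 rad/s
Differentiating the loop-closure r₂e^{iθ₂}+r₃e^{iθ₃}=r₁+r₄e^{iθ₄} gives r₂ω₂e^{iθ₂}+r₃ω₃e^{iθ₃}=r₄ω₄e^{iθ₄}.
Eliminating the other unknown: ω₄ = r₂ω₂ sin(θ₂−θ₃) / [r₄ sin(θ₄−θ₃)].
Numerator sine = +0.71934; denominator sine = +0.63473.
Result = 0.0454·3.63·(+0.71934) / (0.0994·(+0.63473)) = +1.879 rad/s; magnitude 1.879 rad/s.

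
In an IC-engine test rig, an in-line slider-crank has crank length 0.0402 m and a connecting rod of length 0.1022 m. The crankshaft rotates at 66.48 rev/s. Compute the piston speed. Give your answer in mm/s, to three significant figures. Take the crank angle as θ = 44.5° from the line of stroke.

15200

ω = 2π·66.5 = 417.7 rad/s
For an in-line slider-crank, x = r cosθ + √(L² − r² sin²θ), so v = −rω sinθ·[1 + r cosθ/√(L² − r² sin²θ)].
With r = 0.0402 m, L = 0.1022 m, θ = 44.5°: √(L² − r² sin²θ) = 0.098239 m.
v = −0.0402·417.7·0.70091·[1 + 0.0402·0.71325/0.098239] = -15.205 m/s.
|v| = 15.205 m/s = 15205 mm/s.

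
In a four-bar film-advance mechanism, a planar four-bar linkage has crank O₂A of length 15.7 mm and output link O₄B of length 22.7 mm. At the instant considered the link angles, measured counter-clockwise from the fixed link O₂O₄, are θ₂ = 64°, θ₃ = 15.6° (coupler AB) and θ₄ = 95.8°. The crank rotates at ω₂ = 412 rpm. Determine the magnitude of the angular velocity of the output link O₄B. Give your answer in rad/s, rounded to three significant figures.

ω₂ = 43.14 rad/s (from 412 rpm).
Differentiating the loop-closure r₂e^{iθ₂}+r₃e^{iθ₃}=r₁+r₄e^{iθ₄} gives r₂ω₂e^{iθ₂}+r₃ω₃e^{iθ₃}=r₄ω₄e^{iθ₄}.
Eliminating the other unknown: ω₄ = r₂ω₂ sin(θ₂−θ₃) / [r₄ sin(θ₄−θ₃)].
Numerator sine = +0.74780; denominator sine = +0.98541.
Result = 0.0157·43.14·(+0.74780) / (0.0227·(+0.98541)) = +22.645 rad/s; magnitude 22.645 rad/s.

22.6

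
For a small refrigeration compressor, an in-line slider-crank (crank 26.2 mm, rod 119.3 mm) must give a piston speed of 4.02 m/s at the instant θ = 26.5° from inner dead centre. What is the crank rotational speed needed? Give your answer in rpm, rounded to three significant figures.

2740

For an in-line slider-crank, |v_piston| = rω|sinθ|·[1 + r cosθ/√(L² − r² sin²θ)].
With r = 0.0262 m, L = 0.1193 m, θ = 26.5°: the bracketed kinematic factor |dx/dθ| = 0.013999 m.
ω = v/|dx/dθ| = 4.02/0.013999 = 287.16 rad/s.
N = 60ω/(2π) = 2742.2 rpm.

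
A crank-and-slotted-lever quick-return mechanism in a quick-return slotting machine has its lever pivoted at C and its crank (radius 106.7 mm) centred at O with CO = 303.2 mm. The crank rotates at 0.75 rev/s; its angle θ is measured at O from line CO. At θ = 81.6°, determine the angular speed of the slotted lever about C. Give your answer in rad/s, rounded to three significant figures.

0.673

ω = 4.712 rad/s (from 0.75 rev/s).
Crank pin A relative to C: A = (d + r cosθ, r sinθ); lever angle φ = atan2(r sinθ, d + r cosθ).
Differentiating tanφ: φ̇ = rω(d cosθ + r)/(d² + r² + 2dr cosθ).
d² + r² + 2dr cosθ = |CA|² = 0.112767 m²;  d cosθ + r = +0.15099 m.
|ω_lever| = |0.1067·4.712·+0.15099| / 0.112767 = 0.67325 rad/s.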